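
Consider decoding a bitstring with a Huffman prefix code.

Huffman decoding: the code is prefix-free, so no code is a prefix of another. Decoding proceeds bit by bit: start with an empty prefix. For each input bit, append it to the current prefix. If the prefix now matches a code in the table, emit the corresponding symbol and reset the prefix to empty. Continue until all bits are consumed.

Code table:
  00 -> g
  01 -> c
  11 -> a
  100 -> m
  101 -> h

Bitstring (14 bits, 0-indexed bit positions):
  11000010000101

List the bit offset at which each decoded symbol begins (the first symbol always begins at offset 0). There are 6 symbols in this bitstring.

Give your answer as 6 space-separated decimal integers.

Bit 0: prefix='1' (no match yet)
Bit 1: prefix='11' -> emit 'a', reset
Bit 2: prefix='0' (no match yet)
Bit 3: prefix='00' -> emit 'g', reset
Bit 4: prefix='0' (no match yet)
Bit 5: prefix='00' -> emit 'g', reset
Bit 6: prefix='1' (no match yet)
Bit 7: prefix='10' (no match yet)
Bit 8: prefix='100' -> emit 'm', reset
Bit 9: prefix='0' (no match yet)
Bit 10: prefix='00' -> emit 'g', reset
Bit 11: prefix='1' (no match yet)
Bit 12: prefix='10' (no match yet)
Bit 13: prefix='101' -> emit 'h', reset

Answer: 0 2 4 6 9 11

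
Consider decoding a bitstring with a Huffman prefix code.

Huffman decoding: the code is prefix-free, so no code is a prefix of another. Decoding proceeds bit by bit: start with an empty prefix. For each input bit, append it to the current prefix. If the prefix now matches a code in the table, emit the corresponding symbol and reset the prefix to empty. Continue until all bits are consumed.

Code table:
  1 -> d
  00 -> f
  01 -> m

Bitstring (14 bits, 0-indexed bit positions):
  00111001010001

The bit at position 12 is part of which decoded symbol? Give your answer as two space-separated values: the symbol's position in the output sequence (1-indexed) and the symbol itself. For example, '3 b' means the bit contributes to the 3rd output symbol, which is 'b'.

Answer: 9 m

Derivation:
Bit 0: prefix='0' (no match yet)
Bit 1: prefix='00' -> emit 'f', reset
Bit 2: prefix='1' -> emit 'd', reset
Bit 3: prefix='1' -> emit 'd', reset
Bit 4: prefix='1' -> emit 'd', reset
Bit 5: prefix='0' (no match yet)
Bit 6: prefix='00' -> emit 'f', reset
Bit 7: prefix='1' -> emit 'd', reset
Bit 8: prefix='0' (no match yet)
Bit 9: prefix='01' -> emit 'm', reset
Bit 10: prefix='0' (no match yet)
Bit 11: prefix='00' -> emit 'f', reset
Bit 12: prefix='0' (no match yet)
Bit 13: prefix='01' -> emit 'm', reset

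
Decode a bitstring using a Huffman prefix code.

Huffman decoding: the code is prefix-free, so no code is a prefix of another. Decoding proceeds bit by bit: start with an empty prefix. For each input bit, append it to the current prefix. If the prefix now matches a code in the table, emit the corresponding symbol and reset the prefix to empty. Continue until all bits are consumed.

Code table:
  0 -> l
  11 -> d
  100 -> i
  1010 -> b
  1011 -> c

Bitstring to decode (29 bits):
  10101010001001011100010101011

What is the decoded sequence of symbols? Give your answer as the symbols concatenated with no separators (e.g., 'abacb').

Bit 0: prefix='1' (no match yet)
Bit 1: prefix='10' (no match yet)
Bit 2: prefix='101' (no match yet)
Bit 3: prefix='1010' -> emit 'b', reset
Bit 4: prefix='1' (no match yet)
Bit 5: prefix='10' (no match yet)
Bit 6: prefix='101' (no match yet)
Bit 7: prefix='1010' -> emit 'b', reset
Bit 8: prefix='0' -> emit 'l', reset
Bit 9: prefix='0' -> emit 'l', reset
Bit 10: prefix='1' (no match yet)
Bit 11: prefix='10' (no match yet)
Bit 12: prefix='100' -> emit 'i', reset
Bit 13: prefix='1' (no match yet)
Bit 14: prefix='10' (no match yet)
Bit 15: prefix='101' (no match yet)
Bit 16: prefix='1011' -> emit 'c', reset
Bit 17: prefix='1' (no match yet)
Bit 18: prefix='10' (no match yet)
Bit 19: prefix='100' -> emit 'i', reset
Bit 20: prefix='0' -> emit 'l', reset
Bit 21: prefix='1' (no match yet)
Bit 22: prefix='10' (no match yet)
Bit 23: prefix='101' (no match yet)
Bit 24: prefix='1010' -> emit 'b', reset
Bit 25: prefix='1' (no match yet)
Bit 26: prefix='10' (no match yet)
Bit 27: prefix='101' (no match yet)
Bit 28: prefix='1011' -> emit 'c', reset

Answer: bbllicilbc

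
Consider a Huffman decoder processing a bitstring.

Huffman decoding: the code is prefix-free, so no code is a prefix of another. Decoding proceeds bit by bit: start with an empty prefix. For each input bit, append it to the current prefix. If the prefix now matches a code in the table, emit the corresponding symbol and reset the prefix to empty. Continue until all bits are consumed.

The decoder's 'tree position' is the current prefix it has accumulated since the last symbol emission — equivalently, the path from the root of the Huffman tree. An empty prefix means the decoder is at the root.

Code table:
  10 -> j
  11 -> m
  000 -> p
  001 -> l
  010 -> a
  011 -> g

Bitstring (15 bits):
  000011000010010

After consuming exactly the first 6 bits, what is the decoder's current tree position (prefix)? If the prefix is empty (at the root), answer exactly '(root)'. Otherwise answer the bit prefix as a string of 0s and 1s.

Answer: (root)

Derivation:
Bit 0: prefix='0' (no match yet)
Bit 1: prefix='00' (no match yet)
Bit 2: prefix='000' -> emit 'p', reset
Bit 3: prefix='0' (no match yet)
Bit 4: prefix='01' (no match yet)
Bit 5: prefix='011' -> emit 'g', reset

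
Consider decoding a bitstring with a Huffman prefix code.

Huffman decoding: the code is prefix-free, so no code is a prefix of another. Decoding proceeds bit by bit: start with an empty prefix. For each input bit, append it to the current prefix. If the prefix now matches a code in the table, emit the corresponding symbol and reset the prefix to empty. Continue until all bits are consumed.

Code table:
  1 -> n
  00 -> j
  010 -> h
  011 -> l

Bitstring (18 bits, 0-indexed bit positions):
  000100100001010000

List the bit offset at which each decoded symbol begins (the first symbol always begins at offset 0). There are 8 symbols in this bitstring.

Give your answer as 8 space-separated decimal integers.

Answer: 0 2 5 8 10 13 14 16

Derivation:
Bit 0: prefix='0' (no match yet)
Bit 1: prefix='00' -> emit 'j', reset
Bit 2: prefix='0' (no match yet)
Bit 3: prefix='01' (no match yet)
Bit 4: prefix='010' -> emit 'h', reset
Bit 5: prefix='0' (no match yet)
Bit 6: prefix='01' (no match yet)
Bit 7: prefix='010' -> emit 'h', reset
Bit 8: prefix='0' (no match yet)
Bit 9: prefix='00' -> emit 'j', reset
Bit 10: prefix='0' (no match yet)
Bit 11: prefix='01' (no match yet)
Bit 12: prefix='010' -> emit 'h', reset
Bit 13: prefix='1' -> emit 'n', reset
Bit 14: prefix='0' (no match yet)
Bit 15: prefix='00' -> emit 'j', reset
Bit 16: prefix='0' (no match yet)
Bit 17: prefix='00' -> emit 'j', reset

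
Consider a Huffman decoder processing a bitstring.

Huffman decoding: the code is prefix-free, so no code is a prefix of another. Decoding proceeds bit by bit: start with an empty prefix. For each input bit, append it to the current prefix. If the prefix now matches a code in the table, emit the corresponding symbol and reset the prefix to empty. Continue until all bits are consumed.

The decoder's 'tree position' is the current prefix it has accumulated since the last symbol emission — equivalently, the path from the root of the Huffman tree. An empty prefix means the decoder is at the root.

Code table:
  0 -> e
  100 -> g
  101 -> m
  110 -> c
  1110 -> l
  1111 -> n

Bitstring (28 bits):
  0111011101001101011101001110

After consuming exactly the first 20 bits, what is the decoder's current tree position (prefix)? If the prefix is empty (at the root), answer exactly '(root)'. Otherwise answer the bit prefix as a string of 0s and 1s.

Bit 0: prefix='0' -> emit 'e', reset
Bit 1: prefix='1' (no match yet)
Bit 2: prefix='11' (no match yet)
Bit 3: prefix='111' (no match yet)
Bit 4: prefix='1110' -> emit 'l', reset
Bit 5: prefix='1' (no match yet)
Bit 6: prefix='11' (no match yet)
Bit 7: prefix='111' (no match yet)
Bit 8: prefix='1110' -> emit 'l', reset
Bit 9: prefix='1' (no match yet)
Bit 10: prefix='10' (no match yet)
Bit 11: prefix='100' -> emit 'g', reset
Bit 12: prefix='1' (no match yet)
Bit 13: prefix='11' (no match yet)
Bit 14: prefix='110' -> emit 'c', reset
Bit 15: prefix='1' (no match yet)
Bit 16: prefix='10' (no match yet)
Bit 17: prefix='101' -> emit 'm', reset
Bit 18: prefix='1' (no match yet)
Bit 19: prefix='11' (no match yet)

Answer: 11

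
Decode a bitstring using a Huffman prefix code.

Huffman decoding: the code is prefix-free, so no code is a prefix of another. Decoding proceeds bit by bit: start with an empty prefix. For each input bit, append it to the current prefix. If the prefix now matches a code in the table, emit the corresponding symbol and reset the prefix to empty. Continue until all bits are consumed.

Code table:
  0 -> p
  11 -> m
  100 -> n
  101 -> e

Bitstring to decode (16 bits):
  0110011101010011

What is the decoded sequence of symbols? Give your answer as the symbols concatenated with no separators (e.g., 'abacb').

Answer: pmppmepnm

Derivation:
Bit 0: prefix='0' -> emit 'p', reset
Bit 1: prefix='1' (no match yet)
Bit 2: prefix='11' -> emit 'm', reset
Bit 3: prefix='0' -> emit 'p', reset
Bit 4: prefix='0' -> emit 'p', reset
Bit 5: prefix='1' (no match yet)
Bit 6: prefix='11' -> emit 'm', reset
Bit 7: prefix='1' (no match yet)
Bit 8: prefix='10' (no match yet)
Bit 9: prefix='101' -> emit 'e', reset
Bit 10: prefix='0' -> emit 'p', reset
Bit 11: prefix='1' (no match yet)
Bit 12: prefix='10' (no match yet)
Bit 13: prefix='100' -> emit 'n', reset
Bit 14: prefix='1' (no match yet)
Bit 15: prefix='11' -> emit 'm', reset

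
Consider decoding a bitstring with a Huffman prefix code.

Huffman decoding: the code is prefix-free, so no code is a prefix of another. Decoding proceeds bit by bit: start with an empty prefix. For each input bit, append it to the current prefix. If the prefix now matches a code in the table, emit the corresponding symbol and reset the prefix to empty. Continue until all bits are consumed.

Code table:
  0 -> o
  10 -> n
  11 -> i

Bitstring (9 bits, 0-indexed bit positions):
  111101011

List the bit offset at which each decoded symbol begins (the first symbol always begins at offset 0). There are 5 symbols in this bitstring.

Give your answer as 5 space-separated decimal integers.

Answer: 0 2 4 5 7

Derivation:
Bit 0: prefix='1' (no match yet)
Bit 1: prefix='11' -> emit 'i', reset
Bit 2: prefix='1' (no match yet)
Bit 3: prefix='11' -> emit 'i', reset
Bit 4: prefix='0' -> emit 'o', reset
Bit 5: prefix='1' (no match yet)
Bit 6: prefix='10' -> emit 'n', reset
Bit 7: prefix='1' (no match yet)
Bit 8: prefix='11' -> emit 'i', reset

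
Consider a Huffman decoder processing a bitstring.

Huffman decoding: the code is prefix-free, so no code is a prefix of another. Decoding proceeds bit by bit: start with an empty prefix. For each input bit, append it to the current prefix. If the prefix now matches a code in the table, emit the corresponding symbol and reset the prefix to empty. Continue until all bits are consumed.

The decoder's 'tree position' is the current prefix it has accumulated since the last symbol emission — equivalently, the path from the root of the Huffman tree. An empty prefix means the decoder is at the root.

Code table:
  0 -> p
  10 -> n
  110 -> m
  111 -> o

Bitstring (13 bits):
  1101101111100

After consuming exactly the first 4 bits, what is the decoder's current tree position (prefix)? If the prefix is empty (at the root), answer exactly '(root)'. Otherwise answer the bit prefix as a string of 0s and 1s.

Bit 0: prefix='1' (no match yet)
Bit 1: prefix='11' (no match yet)
Bit 2: prefix='110' -> emit 'm', reset
Bit 3: prefix='1' (no match yet)

Answer: 1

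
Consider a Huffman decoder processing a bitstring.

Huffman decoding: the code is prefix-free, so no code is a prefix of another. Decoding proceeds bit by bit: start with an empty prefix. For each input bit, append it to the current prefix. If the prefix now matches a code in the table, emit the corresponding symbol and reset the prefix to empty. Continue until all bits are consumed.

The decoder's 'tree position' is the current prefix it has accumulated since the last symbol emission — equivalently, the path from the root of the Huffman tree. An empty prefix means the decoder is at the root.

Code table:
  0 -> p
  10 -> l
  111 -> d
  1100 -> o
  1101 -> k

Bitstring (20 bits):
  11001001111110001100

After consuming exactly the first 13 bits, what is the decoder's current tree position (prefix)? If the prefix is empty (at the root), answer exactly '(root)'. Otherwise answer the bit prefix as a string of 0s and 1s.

Answer: (root)

Derivation:
Bit 0: prefix='1' (no match yet)
Bit 1: prefix='11' (no match yet)
Bit 2: prefix='110' (no match yet)
Bit 3: prefix='1100' -> emit 'o', reset
Bit 4: prefix='1' (no match yet)
Bit 5: prefix='10' -> emit 'l', reset
Bit 6: prefix='0' -> emit 'p', reset
Bit 7: prefix='1' (no match yet)
Bit 8: prefix='11' (no match yet)
Bit 9: prefix='111' -> emit 'd', reset
Bit 10: prefix='1' (no match yet)
Bit 11: prefix='11' (no match yet)
Bit 12: prefix='111' -> emit 'd', reset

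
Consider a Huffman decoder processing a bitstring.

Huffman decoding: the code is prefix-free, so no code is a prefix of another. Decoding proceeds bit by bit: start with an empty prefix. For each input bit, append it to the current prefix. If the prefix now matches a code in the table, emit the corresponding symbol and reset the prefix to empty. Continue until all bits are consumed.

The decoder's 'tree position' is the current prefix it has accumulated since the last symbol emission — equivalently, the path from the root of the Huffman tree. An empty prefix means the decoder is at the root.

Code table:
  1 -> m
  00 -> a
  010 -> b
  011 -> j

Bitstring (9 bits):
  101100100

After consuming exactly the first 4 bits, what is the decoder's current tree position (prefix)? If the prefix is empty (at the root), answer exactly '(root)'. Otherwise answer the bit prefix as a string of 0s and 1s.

Answer: (root)

Derivation:
Bit 0: prefix='1' -> emit 'm', reset
Bit 1: prefix='0' (no match yet)
Bit 2: prefix='01' (no match yet)
Bit 3: prefix='011' -> emit 'j', reset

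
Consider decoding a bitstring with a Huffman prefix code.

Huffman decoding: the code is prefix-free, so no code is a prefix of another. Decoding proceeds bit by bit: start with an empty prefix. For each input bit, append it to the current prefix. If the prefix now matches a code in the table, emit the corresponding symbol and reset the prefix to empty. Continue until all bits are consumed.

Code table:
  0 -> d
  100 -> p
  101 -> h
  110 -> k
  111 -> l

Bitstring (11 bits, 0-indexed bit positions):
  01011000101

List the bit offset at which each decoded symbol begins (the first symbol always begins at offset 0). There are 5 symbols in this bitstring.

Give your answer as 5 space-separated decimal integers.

Answer: 0 1 4 7 8

Derivation:
Bit 0: prefix='0' -> emit 'd', reset
Bit 1: prefix='1' (no match yet)
Bit 2: prefix='10' (no match yet)
Bit 3: prefix='101' -> emit 'h', reset
Bit 4: prefix='1' (no match yet)
Bit 5: prefix='10' (no match yet)
Bit 6: prefix='100' -> emit 'p', reset
Bit 7: prefix='0' -> emit 'd', reset
Bit 8: prefix='1' (no match yet)
Bit 9: prefix='10' (no match yet)
Bit 10: prefix='101' -> emit 'h', reset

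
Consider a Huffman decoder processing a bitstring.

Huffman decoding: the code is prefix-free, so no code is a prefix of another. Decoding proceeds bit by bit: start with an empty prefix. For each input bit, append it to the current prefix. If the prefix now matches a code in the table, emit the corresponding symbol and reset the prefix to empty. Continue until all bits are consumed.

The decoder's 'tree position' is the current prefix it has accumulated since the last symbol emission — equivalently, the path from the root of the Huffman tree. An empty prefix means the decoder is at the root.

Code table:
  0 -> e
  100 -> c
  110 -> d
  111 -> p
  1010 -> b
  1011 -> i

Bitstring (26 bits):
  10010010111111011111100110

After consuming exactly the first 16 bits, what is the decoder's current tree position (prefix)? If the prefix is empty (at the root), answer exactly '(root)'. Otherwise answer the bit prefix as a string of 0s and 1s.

Answer: 101

Derivation:
Bit 0: prefix='1' (no match yet)
Bit 1: prefix='10' (no match yet)
Bit 2: prefix='100' -> emit 'c', reset
Bit 3: prefix='1' (no match yet)
Bit 4: prefix='10' (no match yet)
Bit 5: prefix='100' -> emit 'c', reset
Bit 6: prefix='1' (no match yet)
Bit 7: prefix='10' (no match yet)
Bit 8: prefix='101' (no match yet)
Bit 9: prefix='1011' -> emit 'i', reset
Bit 10: prefix='1' (no match yet)
Bit 11: prefix='11' (no match yet)
Bit 12: prefix='111' -> emit 'p', reset
Bit 13: prefix='1' (no match yet)
Bit 14: prefix='10' (no match yet)
Bit 15: prefix='101' (no match yet)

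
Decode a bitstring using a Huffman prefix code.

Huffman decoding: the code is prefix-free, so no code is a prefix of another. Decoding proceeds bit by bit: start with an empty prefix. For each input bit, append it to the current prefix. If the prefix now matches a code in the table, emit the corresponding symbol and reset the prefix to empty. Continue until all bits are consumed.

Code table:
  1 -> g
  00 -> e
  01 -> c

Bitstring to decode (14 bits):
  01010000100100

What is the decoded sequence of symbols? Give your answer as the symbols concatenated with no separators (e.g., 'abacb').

Bit 0: prefix='0' (no match yet)
Bit 1: prefix='01' -> emit 'c', reset
Bit 2: prefix='0' (no match yet)
Bit 3: prefix='01' -> emit 'c', reset
Bit 4: prefix='0' (no match yet)
Bit 5: prefix='00' -> emit 'e', reset
Bit 6: prefix='0' (no match yet)
Bit 7: prefix='00' -> emit 'e', reset
Bit 8: prefix='1' -> emit 'g', reset
Bit 9: prefix='0' (no match yet)
Bit 10: prefix='00' -> emit 'e', reset
Bit 11: prefix='1' -> emit 'g', reset
Bit 12: prefix='0' (no match yet)
Bit 13: prefix='00' -> emit 'e', reset

Answer: cceegege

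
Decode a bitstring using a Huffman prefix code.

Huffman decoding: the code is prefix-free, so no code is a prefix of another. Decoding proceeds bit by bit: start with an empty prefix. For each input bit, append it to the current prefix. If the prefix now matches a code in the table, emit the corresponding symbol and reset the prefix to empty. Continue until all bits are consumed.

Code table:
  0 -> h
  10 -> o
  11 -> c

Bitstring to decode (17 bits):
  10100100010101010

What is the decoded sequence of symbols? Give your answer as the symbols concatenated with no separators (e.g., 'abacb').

Bit 0: prefix='1' (no match yet)
Bit 1: prefix='10' -> emit 'o', reset
Bit 2: prefix='1' (no match yet)
Bit 3: prefix='10' -> emit 'o', reset
Bit 4: prefix='0' -> emit 'h', reset
Bit 5: prefix='1' (no match yet)
Bit 6: prefix='10' -> emit 'o', reset
Bit 7: prefix='0' -> emit 'h', reset
Bit 8: prefix='0' -> emit 'h', reset
Bit 9: prefix='1' (no match yet)
Bit 10: prefix='10' -> emit 'o', reset
Bit 11: prefix='1' (no match yet)
Bit 12: prefix='10' -> emit 'o', reset
Bit 13: prefix='1' (no match yet)
Bit 14: prefix='10' -> emit 'o', reset
Bit 15: prefix='1' (no match yet)
Bit 16: prefix='10' -> emit 'o', reset

Answer: oohohhoooo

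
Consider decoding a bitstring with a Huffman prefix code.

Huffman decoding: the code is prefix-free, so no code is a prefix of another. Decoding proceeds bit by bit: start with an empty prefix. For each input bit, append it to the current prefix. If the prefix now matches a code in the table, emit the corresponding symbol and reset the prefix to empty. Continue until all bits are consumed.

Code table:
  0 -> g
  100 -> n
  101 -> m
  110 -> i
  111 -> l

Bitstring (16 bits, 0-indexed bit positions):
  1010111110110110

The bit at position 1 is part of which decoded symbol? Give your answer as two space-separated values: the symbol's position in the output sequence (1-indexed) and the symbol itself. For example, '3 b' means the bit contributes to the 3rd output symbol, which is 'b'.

Answer: 1 m

Derivation:
Bit 0: prefix='1' (no match yet)
Bit 1: prefix='10' (no match yet)
Bit 2: prefix='101' -> emit 'm', reset
Bit 3: prefix='0' -> emit 'g', reset
Bit 4: prefix='1' (no match yet)
Bit 5: prefix='11' (no match yet)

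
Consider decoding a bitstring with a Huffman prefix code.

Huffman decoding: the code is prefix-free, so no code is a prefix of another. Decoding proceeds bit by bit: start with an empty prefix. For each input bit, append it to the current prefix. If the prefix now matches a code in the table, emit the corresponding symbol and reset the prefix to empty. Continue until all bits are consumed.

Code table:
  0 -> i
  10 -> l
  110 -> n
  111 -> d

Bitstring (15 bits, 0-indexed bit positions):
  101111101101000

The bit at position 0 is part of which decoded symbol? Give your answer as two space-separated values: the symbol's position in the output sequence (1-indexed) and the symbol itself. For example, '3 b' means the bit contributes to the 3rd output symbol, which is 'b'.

Bit 0: prefix='1' (no match yet)
Bit 1: prefix='10' -> emit 'l', reset
Bit 2: prefix='1' (no match yet)
Bit 3: prefix='11' (no match yet)
Bit 4: prefix='111' -> emit 'd', reset

Answer: 1 l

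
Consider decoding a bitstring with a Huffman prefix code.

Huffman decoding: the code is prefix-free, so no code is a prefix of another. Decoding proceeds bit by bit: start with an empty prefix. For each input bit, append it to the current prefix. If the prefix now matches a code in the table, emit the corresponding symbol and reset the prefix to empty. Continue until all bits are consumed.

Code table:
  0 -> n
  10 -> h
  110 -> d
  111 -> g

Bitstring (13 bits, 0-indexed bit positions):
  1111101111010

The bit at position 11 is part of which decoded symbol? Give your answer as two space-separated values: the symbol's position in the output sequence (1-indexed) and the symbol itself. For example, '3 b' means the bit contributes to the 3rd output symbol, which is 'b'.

Answer: 5 h

Derivation:
Bit 0: prefix='1' (no match yet)
Bit 1: prefix='11' (no match yet)
Bit 2: prefix='111' -> emit 'g', reset
Bit 3: prefix='1' (no match yet)
Bit 4: prefix='11' (no match yet)
Bit 5: prefix='110' -> emit 'd', reset
Bit 6: prefix='1' (no match yet)
Bit 7: prefix='11' (no match yet)
Bit 8: prefix='111' -> emit 'g', reset
Bit 9: prefix='1' (no match yet)
Bit 10: prefix='10' -> emit 'h', reset
Bit 11: prefix='1' (no match yet)
Bit 12: prefix='10' -> emit 'h', reset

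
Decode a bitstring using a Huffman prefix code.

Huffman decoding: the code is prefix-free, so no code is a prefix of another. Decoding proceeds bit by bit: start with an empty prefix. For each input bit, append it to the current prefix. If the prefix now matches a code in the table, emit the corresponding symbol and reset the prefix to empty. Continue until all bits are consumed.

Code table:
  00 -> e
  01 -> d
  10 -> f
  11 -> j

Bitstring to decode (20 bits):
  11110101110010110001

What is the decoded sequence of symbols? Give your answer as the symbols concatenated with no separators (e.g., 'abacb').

Bit 0: prefix='1' (no match yet)
Bit 1: prefix='11' -> emit 'j', reset
Bit 2: prefix='1' (no match yet)
Bit 3: prefix='11' -> emit 'j', reset
Bit 4: prefix='0' (no match yet)
Bit 5: prefix='01' -> emit 'd', reset
Bit 6: prefix='0' (no match yet)
Bit 7: prefix='01' -> emit 'd', reset
Bit 8: prefix='1' (no match yet)
Bit 9: prefix='11' -> emit 'j', reset
Bit 10: prefix='0' (no match yet)
Bit 11: prefix='00' -> emit 'e', reset
Bit 12: prefix='1' (no match yet)
Bit 13: prefix='10' -> emit 'f', reset
Bit 14: prefix='1' (no match yet)
Bit 15: prefix='11' -> emit 'j', reset
Bit 16: prefix='0' (no match yet)
Bit 17: prefix='00' -> emit 'e', reset
Bit 18: prefix='0' (no match yet)
Bit 19: prefix='01' -> emit 'd', reset

Answer: jjddjefjed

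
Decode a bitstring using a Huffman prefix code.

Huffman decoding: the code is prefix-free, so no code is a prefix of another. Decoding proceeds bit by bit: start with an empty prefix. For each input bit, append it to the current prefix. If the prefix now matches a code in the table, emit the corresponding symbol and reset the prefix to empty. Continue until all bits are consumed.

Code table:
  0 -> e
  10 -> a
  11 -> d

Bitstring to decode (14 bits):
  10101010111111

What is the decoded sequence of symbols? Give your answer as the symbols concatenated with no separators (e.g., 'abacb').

Bit 0: prefix='1' (no match yet)
Bit 1: prefix='10' -> emit 'a', reset
Bit 2: prefix='1' (no match yet)
Bit 3: prefix='10' -> emit 'a', reset
Bit 4: prefix='1' (no match yet)
Bit 5: prefix='10' -> emit 'a', reset
Bit 6: prefix='1' (no match yet)
Bit 7: prefix='10' -> emit 'a', reset
Bit 8: prefix='1' (no match yet)
Bit 9: prefix='11' -> emit 'd', reset
Bit 10: prefix='1' (no match yet)
Bit 11: prefix='11' -> emit 'd', reset
Bit 12: prefix='1' (no match yet)
Bit 13: prefix='11' -> emit 'd', reset

Answer: aaaaddd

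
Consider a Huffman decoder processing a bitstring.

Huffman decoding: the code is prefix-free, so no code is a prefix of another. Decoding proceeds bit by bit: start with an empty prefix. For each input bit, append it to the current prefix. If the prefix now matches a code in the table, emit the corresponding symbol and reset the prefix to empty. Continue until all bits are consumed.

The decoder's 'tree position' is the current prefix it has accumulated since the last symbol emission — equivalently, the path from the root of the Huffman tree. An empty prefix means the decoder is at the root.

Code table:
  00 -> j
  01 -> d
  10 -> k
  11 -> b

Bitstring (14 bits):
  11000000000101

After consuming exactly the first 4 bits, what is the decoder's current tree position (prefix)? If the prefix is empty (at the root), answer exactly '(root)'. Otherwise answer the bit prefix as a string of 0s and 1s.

Answer: (root)

Derivation:
Bit 0: prefix='1' (no match yet)
Bit 1: prefix='11' -> emit 'b', reset
Bit 2: prefix='0' (no match yet)
Bit 3: prefix='00' -> emit 'j', reset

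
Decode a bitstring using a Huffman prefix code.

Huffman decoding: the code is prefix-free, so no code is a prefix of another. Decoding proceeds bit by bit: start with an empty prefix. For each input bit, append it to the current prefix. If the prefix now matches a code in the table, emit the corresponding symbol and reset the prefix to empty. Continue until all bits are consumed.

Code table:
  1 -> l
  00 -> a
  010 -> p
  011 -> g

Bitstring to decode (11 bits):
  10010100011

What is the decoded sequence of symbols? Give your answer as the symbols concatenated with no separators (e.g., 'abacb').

Bit 0: prefix='1' -> emit 'l', reset
Bit 1: prefix='0' (no match yet)
Bit 2: prefix='00' -> emit 'a', reset
Bit 3: prefix='1' -> emit 'l', reset
Bit 4: prefix='0' (no match yet)
Bit 5: prefix='01' (no match yet)
Bit 6: prefix='010' -> emit 'p', reset
Bit 7: prefix='0' (no match yet)
Bit 8: prefix='00' -> emit 'a', reset
Bit 9: prefix='1' -> emit 'l', reset
Bit 10: prefix='1' -> emit 'l', reset

Answer: lalpall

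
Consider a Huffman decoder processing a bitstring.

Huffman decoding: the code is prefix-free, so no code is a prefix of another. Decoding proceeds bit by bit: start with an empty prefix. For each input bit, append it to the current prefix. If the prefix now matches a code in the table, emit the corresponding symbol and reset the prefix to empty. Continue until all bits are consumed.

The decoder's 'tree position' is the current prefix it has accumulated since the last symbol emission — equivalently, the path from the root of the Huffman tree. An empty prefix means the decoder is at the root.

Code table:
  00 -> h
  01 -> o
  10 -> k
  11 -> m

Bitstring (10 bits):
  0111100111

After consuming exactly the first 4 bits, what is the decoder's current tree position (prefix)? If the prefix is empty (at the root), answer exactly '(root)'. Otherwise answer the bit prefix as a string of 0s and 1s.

Bit 0: prefix='0' (no match yet)
Bit 1: prefix='01' -> emit 'o', reset
Bit 2: prefix='1' (no match yet)
Bit 3: prefix='11' -> emit 'm', reset

Answer: (root)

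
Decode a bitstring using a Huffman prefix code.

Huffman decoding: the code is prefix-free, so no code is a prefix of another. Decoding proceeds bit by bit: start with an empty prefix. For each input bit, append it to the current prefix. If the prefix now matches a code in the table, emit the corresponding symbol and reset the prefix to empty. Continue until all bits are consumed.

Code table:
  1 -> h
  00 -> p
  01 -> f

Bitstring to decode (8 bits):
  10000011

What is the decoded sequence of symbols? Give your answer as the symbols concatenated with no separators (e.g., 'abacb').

Bit 0: prefix='1' -> emit 'h', reset
Bit 1: prefix='0' (no match yet)
Bit 2: prefix='00' -> emit 'p', reset
Bit 3: prefix='0' (no match yet)
Bit 4: prefix='00' -> emit 'p', reset
Bit 5: prefix='0' (no match yet)
Bit 6: prefix='01' -> emit 'f', reset
Bit 7: prefix='1' -> emit 'h', reset

Answer: hppfh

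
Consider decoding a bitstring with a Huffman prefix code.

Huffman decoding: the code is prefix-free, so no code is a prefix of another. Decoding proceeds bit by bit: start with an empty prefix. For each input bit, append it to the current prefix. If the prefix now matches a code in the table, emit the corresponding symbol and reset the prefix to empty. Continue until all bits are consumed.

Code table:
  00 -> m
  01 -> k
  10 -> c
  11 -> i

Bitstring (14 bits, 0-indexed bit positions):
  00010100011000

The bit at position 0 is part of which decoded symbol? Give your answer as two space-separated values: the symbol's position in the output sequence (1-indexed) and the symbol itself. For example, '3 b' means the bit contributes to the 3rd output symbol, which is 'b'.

Answer: 1 m

Derivation:
Bit 0: prefix='0' (no match yet)
Bit 1: prefix='00' -> emit 'm', reset
Bit 2: prefix='0' (no match yet)
Bit 3: prefix='01' -> emit 'k', reset
Bit 4: prefix='0' (no match yet)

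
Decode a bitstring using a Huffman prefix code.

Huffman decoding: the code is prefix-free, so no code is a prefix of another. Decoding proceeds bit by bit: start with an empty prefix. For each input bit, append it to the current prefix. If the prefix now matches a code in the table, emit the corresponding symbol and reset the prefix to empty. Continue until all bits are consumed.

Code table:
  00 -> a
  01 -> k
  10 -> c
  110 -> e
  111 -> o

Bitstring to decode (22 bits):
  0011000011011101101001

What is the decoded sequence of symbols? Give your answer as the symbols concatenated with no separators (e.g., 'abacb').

Answer: aeakcokcck

Derivation:
Bit 0: prefix='0' (no match yet)
Bit 1: prefix='00' -> emit 'a', reset
Bit 2: prefix='1' (no match yet)
Bit 3: prefix='11' (no match yet)
Bit 4: prefix='110' -> emit 'e', reset
Bit 5: prefix='0' (no match yet)
Bit 6: prefix='00' -> emit 'a', reset
Bit 7: prefix='0' (no match yet)
Bit 8: prefix='01' -> emit 'k', reset
Bit 9: prefix='1' (no match yet)
Bit 10: prefix='10' -> emit 'c', reset
Bit 11: prefix='1' (no match yet)
Bit 12: prefix='11' (no match yet)
Bit 13: prefix='111' -> emit 'o', reset
Bit 14: prefix='0' (no match yet)
Bit 15: prefix='01' -> emit 'k', reset
Bit 16: prefix='1' (no match yet)
Bit 17: prefix='10' -> emit 'c', reset
Bit 18: prefix='1' (no match yet)
Bit 19: prefix='10' -> emit 'c', reset
Bit 20: prefix='0' (no match yet)
Bit 21: prefix='01' -> emit 'k', reset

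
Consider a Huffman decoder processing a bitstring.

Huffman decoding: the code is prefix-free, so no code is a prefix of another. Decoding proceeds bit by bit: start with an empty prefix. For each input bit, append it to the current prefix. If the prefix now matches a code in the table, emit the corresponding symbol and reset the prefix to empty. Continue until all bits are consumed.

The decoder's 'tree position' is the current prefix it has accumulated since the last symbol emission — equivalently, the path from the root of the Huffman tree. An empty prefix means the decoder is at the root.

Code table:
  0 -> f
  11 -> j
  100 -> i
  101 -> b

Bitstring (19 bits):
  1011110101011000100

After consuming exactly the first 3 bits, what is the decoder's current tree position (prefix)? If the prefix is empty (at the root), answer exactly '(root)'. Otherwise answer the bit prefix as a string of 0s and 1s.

Bit 0: prefix='1' (no match yet)
Bit 1: prefix='10' (no match yet)
Bit 2: prefix='101' -> emit 'b', reset

Answer: (root)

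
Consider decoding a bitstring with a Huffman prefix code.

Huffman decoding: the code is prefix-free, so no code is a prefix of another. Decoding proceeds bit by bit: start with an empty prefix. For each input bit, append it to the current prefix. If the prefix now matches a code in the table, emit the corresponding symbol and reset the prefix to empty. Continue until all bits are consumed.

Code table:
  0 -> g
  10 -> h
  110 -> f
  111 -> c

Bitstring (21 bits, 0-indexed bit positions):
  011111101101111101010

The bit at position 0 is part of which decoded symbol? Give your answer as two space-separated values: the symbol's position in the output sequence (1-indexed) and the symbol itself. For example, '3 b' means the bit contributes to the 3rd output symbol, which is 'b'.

Bit 0: prefix='0' -> emit 'g', reset
Bit 1: prefix='1' (no match yet)
Bit 2: prefix='11' (no match yet)
Bit 3: prefix='111' -> emit 'c', reset
Bit 4: prefix='1' (no match yet)

Answer: 1 g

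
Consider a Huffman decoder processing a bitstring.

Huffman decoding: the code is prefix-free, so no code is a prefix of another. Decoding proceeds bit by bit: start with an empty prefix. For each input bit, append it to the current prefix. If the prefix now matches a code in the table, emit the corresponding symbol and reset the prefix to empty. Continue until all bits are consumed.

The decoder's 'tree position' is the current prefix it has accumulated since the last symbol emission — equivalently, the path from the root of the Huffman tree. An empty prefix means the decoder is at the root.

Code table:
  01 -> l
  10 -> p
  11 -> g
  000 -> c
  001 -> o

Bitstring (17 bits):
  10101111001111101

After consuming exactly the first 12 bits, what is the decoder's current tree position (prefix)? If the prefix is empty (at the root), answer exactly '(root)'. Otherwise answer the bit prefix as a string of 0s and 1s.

Bit 0: prefix='1' (no match yet)
Bit 1: prefix='10' -> emit 'p', reset
Bit 2: prefix='1' (no match yet)
Bit 3: prefix='10' -> emit 'p', reset
Bit 4: prefix='1' (no match yet)
Bit 5: prefix='11' -> emit 'g', reset
Bit 6: prefix='1' (no match yet)
Bit 7: prefix='11' -> emit 'g', reset
Bit 8: prefix='0' (no match yet)
Bit 9: prefix='00' (no match yet)
Bit 10: prefix='001' -> emit 'o', reset
Bit 11: prefix='1' (no match yet)

Answer: 1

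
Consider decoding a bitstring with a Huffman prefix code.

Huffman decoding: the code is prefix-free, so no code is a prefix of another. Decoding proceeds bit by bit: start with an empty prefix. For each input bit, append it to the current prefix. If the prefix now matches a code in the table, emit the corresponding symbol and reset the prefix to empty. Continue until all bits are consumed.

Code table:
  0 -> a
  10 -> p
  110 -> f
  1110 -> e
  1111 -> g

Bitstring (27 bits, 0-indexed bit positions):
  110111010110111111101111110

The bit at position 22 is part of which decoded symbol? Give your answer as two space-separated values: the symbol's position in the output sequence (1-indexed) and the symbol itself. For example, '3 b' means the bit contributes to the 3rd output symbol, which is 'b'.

Bit 0: prefix='1' (no match yet)
Bit 1: prefix='11' (no match yet)
Bit 2: prefix='110' -> emit 'f', reset
Bit 3: prefix='1' (no match yet)
Bit 4: prefix='11' (no match yet)
Bit 5: prefix='111' (no match yet)
Bit 6: prefix='1110' -> emit 'e', reset
Bit 7: prefix='1' (no match yet)
Bit 8: prefix='10' -> emit 'p', reset
Bit 9: prefix='1' (no match yet)
Bit 10: prefix='11' (no match yet)
Bit 11: prefix='110' -> emit 'f', reset
Bit 12: prefix='1' (no match yet)
Bit 13: prefix='11' (no match yet)
Bit 14: prefix='111' (no match yet)
Bit 15: prefix='1111' -> emit 'g', reset
Bit 16: prefix='1' (no match yet)
Bit 17: prefix='11' (no match yet)
Bit 18: prefix='111' (no match yet)
Bit 19: prefix='1110' -> emit 'e', reset
Bit 20: prefix='1' (no match yet)
Bit 21: prefix='11' (no match yet)
Bit 22: prefix='111' (no match yet)
Bit 23: prefix='1111' -> emit 'g', reset
Bit 24: prefix='1' (no match yet)
Bit 25: prefix='11' (no match yet)
Bit 26: prefix='110' -> emit 'f', reset

Answer: 7 g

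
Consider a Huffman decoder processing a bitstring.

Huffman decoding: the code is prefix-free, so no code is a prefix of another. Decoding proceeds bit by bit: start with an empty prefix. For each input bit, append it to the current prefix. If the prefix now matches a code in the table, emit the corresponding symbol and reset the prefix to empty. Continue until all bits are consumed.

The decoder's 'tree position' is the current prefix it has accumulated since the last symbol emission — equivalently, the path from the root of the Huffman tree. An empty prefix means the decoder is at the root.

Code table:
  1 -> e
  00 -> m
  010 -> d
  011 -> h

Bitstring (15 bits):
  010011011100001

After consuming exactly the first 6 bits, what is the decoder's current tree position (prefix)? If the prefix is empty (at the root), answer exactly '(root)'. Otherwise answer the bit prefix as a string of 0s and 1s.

Bit 0: prefix='0' (no match yet)
Bit 1: prefix='01' (no match yet)
Bit 2: prefix='010' -> emit 'd', reset
Bit 3: prefix='0' (no match yet)
Bit 4: prefix='01' (no match yet)
Bit 5: prefix='011' -> emit 'h', reset

Answer: (root)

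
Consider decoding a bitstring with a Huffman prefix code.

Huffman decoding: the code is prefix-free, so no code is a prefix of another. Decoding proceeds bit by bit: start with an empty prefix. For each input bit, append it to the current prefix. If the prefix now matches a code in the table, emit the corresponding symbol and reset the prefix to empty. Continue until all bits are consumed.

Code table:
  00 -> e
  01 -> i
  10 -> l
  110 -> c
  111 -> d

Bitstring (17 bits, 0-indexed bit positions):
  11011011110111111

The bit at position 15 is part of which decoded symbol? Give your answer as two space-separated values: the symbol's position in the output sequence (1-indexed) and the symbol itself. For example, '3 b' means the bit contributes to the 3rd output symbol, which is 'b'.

Bit 0: prefix='1' (no match yet)
Bit 1: prefix='11' (no match yet)
Bit 2: prefix='110' -> emit 'c', reset
Bit 3: prefix='1' (no match yet)
Bit 4: prefix='11' (no match yet)
Bit 5: prefix='110' -> emit 'c', reset
Bit 6: prefix='1' (no match yet)
Bit 7: prefix='11' (no match yet)
Bit 8: prefix='111' -> emit 'd', reset
Bit 9: prefix='1' (no match yet)
Bit 10: prefix='10' -> emit 'l', reset
Bit 11: prefix='1' (no match yet)
Bit 12: prefix='11' (no match yet)
Bit 13: prefix='111' -> emit 'd', reset
Bit 14: prefix='1' (no match yet)
Bit 15: prefix='11' (no match yet)
Bit 16: prefix='111' -> emit 'd', reset

Answer: 6 d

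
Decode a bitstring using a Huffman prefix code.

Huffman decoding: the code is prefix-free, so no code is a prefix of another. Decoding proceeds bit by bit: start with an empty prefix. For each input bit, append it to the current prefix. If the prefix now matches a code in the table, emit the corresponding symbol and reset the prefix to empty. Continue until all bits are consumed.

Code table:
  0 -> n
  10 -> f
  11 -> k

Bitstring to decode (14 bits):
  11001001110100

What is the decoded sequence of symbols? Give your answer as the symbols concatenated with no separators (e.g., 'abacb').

Answer: knnfnkffn

Derivation:
Bit 0: prefix='1' (no match yet)
Bit 1: prefix='11' -> emit 'k', reset
Bit 2: prefix='0' -> emit 'n', reset
Bit 3: prefix='0' -> emit 'n', reset
Bit 4: prefix='1' (no match yet)
Bit 5: prefix='10' -> emit 'f', reset
Bit 6: prefix='0' -> emit 'n', reset
Bit 7: prefix='1' (no match yet)
Bit 8: prefix='11' -> emit 'k', reset
Bit 9: prefix='1' (no match yet)
Bit 10: prefix='10' -> emit 'f', reset
Bit 11: prefix='1' (no match yet)
Bit 12: prefix='10' -> emit 'f', reset
Bit 13: prefix='0' -> emit 'n', reset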